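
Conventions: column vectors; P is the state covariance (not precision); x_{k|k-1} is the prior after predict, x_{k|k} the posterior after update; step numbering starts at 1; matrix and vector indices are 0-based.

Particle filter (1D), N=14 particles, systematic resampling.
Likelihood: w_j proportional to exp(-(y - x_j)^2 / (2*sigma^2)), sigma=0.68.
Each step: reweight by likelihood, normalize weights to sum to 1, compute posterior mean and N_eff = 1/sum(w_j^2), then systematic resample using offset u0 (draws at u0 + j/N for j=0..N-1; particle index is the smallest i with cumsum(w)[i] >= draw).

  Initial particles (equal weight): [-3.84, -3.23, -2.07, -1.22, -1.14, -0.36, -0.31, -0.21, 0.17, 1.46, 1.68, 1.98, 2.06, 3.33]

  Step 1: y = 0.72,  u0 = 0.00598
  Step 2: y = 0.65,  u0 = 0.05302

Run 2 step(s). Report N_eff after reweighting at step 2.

N_eff = 11.2041

step 1: w=[0.0000, 0.0000, 0.0001, 0.0057, 0.0079, 0.0944, 0.1058, 0.1308, 0.2402, 0.1843, 0.1230, 0.0599, 0.0478, 0.0002]  mean=0.6239  Neff=6.6683  idx=[4, 5, 6, 7, 7, 8, 8, 8, 8, 9, 9, 10, 10, 11]
step 2: w=[0.0048, 0.0509, 0.0567, 0.0690, 0.0690, 0.1196, 0.1196, 0.1196, 0.1196, 0.0755, 0.0755, 0.0487, 0.0487, 0.0227]  mean=0.4401  Neff=11.2041  idx=[1, 3, 4, 5, 5, 6, 6, 7, 8, 8, 9, 10, 11, 13]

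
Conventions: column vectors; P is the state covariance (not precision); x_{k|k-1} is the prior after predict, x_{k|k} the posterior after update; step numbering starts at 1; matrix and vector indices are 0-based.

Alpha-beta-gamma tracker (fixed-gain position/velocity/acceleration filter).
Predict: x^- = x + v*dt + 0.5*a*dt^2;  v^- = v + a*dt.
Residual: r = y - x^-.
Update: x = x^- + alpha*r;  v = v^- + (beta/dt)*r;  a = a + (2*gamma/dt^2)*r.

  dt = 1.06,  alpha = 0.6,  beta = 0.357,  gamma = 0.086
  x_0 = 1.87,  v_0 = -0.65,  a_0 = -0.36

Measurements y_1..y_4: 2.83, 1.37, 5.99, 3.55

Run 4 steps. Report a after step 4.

a_post = 0.3953

step 1: x_pred=0.9788  r=1.8512  x^+=2.0895  v^+=-0.4081  a^+=-0.0766
step 2: x_pred=1.6139  r=-0.2439  x^+=1.4675  v^+=-0.5715  a^+=-0.1139
step 3: x_pred=0.7978  r=5.1922  x^+=3.9131  v^+=1.0565  a^+=0.6809
step 4: x_pred=5.4155  r=-1.8655  x^+=4.2962  v^+=1.1499  a^+=0.3953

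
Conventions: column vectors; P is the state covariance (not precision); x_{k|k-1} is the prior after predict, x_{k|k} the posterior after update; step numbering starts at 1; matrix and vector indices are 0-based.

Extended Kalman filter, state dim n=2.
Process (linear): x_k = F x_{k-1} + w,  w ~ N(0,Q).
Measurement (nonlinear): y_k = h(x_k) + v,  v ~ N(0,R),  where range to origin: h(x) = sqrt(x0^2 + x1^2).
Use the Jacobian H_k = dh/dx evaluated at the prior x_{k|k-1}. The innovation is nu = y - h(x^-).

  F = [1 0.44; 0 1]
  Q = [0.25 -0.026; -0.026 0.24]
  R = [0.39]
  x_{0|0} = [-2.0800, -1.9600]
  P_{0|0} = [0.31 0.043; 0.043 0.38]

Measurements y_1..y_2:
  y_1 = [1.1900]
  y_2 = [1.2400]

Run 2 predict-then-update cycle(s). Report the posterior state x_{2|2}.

x_post = [-1.5308, -0.6331]

step 1: x^-=[-2.9424, -1.9600]  P^-=[0.6714 0.1842; 0.1842 0.6200]  H_jac=[-0.8323 -0.5544]  S=[1.2156]  K=[-0.5437; -0.4089]  nu=[-2.3454]  x^+=[-1.6672, -1.0010]  P^+=[0.3121 -0.0860; -0.0860 0.4168]
step 2: x^-=[-2.1077, -1.0010]  P^-=[0.5671 0.0714; 0.0714 0.6568]  H_jac=[-0.9033 -0.4290]  S=[1.0289]  K=[-0.5276; -0.3365]  nu=[-1.0933]  x^+=[-1.5308, -0.6331]  P^+=[0.2807 -0.1113; -0.1113 0.5403]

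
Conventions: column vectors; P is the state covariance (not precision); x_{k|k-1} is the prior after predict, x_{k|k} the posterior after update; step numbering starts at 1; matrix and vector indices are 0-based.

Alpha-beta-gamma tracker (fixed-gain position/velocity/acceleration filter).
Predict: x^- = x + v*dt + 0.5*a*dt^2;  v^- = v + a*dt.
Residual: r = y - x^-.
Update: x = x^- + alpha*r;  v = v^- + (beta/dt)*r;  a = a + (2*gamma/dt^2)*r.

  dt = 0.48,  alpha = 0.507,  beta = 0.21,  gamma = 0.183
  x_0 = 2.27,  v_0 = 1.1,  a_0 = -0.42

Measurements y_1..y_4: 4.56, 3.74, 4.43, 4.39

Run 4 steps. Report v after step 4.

v_post = 1.2358

step 1: x_pred=2.7496  r=1.8104  x^+=3.6675  v^+=1.6904  a^+=2.4559
step 2: x_pred=4.7618  r=-1.0218  x^+=4.2438  v^+=2.4222  a^+=0.8327
step 3: x_pred=5.5023  r=-1.0723  x^+=4.9587  v^+=2.3528  a^+=-0.8708
step 4: x_pred=5.9877  r=-1.5977  x^+=5.1777  v^+=1.2358  a^+=-3.4088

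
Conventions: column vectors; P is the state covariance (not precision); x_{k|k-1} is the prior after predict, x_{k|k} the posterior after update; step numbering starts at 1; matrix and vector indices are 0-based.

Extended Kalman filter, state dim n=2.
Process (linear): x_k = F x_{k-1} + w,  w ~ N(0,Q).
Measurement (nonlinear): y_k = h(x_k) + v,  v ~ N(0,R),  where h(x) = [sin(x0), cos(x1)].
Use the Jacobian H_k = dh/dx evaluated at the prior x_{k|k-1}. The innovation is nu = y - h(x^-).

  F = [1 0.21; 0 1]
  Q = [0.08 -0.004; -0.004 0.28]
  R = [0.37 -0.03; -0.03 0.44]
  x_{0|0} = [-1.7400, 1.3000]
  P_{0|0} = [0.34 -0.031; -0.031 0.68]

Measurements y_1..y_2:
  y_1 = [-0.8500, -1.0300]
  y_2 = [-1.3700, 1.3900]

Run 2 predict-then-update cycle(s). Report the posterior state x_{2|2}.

step 1: x^-=[-1.4670, 1.3000]  P^-=[0.4370 0.1078; 0.1078 0.9600]  H_jac=[0.1036 0.0000; 0.0000 -0.9636]  S=[0.3747 -0.0408; -0.0408 1.3313]  K=[0.1127 -0.0746; -0.0459 -0.6962]  nu=[0.1446, -1.2975]  x^+=[-1.3539, 2.1967]  P^+=[0.4241 0.0376; 0.0376 0.3165]
step 2: x^-=[-0.8926, 2.1967]  P^-=[0.5339 0.1000; 0.1000 0.5965]  H_jac=[0.6274 0.0000; 0.0000 -0.8104]  S=[0.5801 -0.0809; -0.0809 0.8318]  K=[0.5715 -0.0419; 0.0275 -0.5785]  nu=[-0.5913, 1.9758]  x^+=[-1.3133, 1.0374]  P^+=[0.3391 0.0439; 0.0439 0.3151]

x_post = [-1.3133, 1.0374]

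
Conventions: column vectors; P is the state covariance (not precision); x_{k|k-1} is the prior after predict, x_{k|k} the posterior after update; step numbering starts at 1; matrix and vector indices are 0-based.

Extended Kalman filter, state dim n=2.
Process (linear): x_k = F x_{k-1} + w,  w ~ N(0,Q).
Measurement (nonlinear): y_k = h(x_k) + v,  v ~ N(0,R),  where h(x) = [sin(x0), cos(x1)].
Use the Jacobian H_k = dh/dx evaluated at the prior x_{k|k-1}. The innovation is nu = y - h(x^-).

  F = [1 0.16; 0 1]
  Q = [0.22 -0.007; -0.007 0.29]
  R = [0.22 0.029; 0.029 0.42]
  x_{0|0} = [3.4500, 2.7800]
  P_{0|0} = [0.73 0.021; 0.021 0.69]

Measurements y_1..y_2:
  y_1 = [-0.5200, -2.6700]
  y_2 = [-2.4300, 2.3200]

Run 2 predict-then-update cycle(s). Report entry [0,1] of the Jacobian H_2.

H_jac[0,1] = 0.0000

step 1: x^-=[3.8948, 2.7800]  P^-=[0.9744 0.1244; 0.1244 0.9800]  H_jac=[-0.7295 0.0000; 0.0000 -0.3538]  S=[0.7385 0.0611; 0.0611 0.5426]  K=[-0.9647 0.0275; -0.0707 -0.6309]  nu=[0.1640, -1.7347]  x^+=[3.6888, 3.8629]  P^+=[0.2898 0.0464; 0.0464 0.7549]
step 2: x^-=[4.3069, 3.8629]  P^-=[0.5440 0.1602; 0.1602 1.0449]  H_jac=[-0.3945 0.0000; 0.0000 0.6603]  S=[0.3047 -0.0127; -0.0127 0.8756]  K=[-0.6998 0.1106; -0.1746 0.7854]  nu=[-1.5111, 3.0710]  x^+=[5.7041, 6.5387]  P^+=[0.3821 0.0396; 0.0396 0.4919]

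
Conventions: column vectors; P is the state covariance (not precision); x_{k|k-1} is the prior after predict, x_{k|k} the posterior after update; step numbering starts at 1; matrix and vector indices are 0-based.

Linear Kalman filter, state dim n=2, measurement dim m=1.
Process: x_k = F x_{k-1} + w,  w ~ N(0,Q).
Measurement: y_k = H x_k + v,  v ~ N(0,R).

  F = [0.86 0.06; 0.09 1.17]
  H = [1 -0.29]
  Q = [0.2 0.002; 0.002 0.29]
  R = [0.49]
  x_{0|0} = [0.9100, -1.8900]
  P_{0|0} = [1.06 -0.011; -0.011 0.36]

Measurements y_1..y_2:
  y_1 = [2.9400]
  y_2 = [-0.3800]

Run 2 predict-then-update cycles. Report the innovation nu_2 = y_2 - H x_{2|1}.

step 1: x^-=[0.6692, -2.1294]  P^-=[0.9841 0.0982; 0.0982 0.7891]  S=[1.4835]  K=[0.6442; -0.0881]  nu=[1.6533]  x^+=[1.7342, -2.2750]  P^+=[0.3685 0.1823; 0.1823 0.7776]
step 2: x^-=[1.3549, -2.5057]  P^-=[0.4942 0.2696; 0.2696 1.3958]  S=[0.9452]  K=[0.4401; -0.1430]  nu=[-2.4615]  x^+=[0.2715, -2.1535]  P^+=[0.3111 0.3291; 0.3291 1.3765]

innov = [-2.4615]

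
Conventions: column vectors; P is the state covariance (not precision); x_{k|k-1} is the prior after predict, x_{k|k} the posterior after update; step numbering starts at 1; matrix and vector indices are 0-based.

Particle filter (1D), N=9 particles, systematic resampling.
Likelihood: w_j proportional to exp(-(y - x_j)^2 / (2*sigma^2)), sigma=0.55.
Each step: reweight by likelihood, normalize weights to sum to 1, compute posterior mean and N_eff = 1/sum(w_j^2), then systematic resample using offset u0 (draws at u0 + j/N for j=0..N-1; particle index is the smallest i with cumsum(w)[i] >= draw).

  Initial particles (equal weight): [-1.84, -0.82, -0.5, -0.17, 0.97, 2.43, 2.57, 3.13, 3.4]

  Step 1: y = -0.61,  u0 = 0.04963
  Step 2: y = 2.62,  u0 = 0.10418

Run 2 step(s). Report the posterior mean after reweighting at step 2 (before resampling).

post_mean = -0.1954

step 1: w=[0.0300, 0.3400, 0.3585, 0.2656, 0.0059, 0.0000, 0.0000, 0.0000, 0.0000]  mean=-0.5527  Neff=3.1686  idx=[1, 1, 1, 2, 2, 2, 2, 3, 3]
step 2: w=[0.0006, 0.0006, 0.0006, 0.0184, 0.0184, 0.0184, 0.0184, 0.4623, 0.4623]  mean=-0.1954  Neff=2.3318  idx=[7, 7, 7, 7, 8, 8, 8, 8, 8]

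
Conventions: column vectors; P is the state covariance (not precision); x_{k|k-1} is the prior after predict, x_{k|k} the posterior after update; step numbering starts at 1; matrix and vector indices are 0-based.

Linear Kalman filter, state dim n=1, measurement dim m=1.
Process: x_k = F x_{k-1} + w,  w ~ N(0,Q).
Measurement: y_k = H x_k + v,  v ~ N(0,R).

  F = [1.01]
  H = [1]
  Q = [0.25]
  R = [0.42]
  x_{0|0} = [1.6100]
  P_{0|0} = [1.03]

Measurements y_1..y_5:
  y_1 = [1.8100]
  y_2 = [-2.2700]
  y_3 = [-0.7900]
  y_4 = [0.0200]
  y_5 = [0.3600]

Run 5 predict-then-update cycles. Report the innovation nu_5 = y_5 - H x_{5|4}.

step 1: x^-=[1.6261]  P^-=[1.3007]  S=[1.7207]  K=[0.7559]  nu=[0.1839]  x^+=[1.7651]  P^+=[0.3175]
step 2: x^-=[1.7828]  P^-=[0.5739]  S=[0.9939]  K=[0.5774]  nu=[-4.0528]  x^+=[-0.5573]  P^+=[0.2425]
step 3: x^-=[-0.5629]  P^-=[0.4974]  S=[0.9174]  K=[0.5422]  nu=[-0.2271]  x^+=[-0.6860]  P^+=[0.2277]
step 4: x^-=[-0.6929]  P^-=[0.4823]  S=[0.9023]  K=[0.5345]  nu=[0.7129]  x^+=[-0.3118]  P^+=[0.2245]
step 5: x^-=[-0.3150]  P^-=[0.4790]  S=[0.8990]  K=[0.5328]  nu=[0.6750]  x^+=[0.0447]  P^+=[0.2238]

innov = [0.6750]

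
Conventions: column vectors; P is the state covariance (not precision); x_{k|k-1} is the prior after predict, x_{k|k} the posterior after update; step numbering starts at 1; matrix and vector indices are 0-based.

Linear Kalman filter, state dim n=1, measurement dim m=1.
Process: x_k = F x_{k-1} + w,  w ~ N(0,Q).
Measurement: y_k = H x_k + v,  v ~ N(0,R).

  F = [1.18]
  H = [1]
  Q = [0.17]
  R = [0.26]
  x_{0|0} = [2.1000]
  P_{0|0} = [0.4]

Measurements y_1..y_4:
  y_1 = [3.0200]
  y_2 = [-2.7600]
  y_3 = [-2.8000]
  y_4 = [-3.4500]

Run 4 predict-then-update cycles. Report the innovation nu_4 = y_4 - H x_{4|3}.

innov = [-1.1986]

step 1: x^-=[2.4780]  P^-=[0.7270]  S=[0.9870]  K=[0.7366]  nu=[0.5420]  x^+=[2.8772]  P^+=[0.1915]
step 2: x^-=[3.3951]  P^-=[0.4367]  S=[0.6967]  K=[0.6268]  nu=[-6.1551]  x^+=[-0.4628]  P^+=[0.1630]
step 3: x^-=[-0.5461]  P^-=[0.3969]  S=[0.6569]  K=[0.6042]  nu=[-2.2539]  x^+=[-1.9079]  P^+=[0.1571]
step 4: x^-=[-2.2514]  P^-=[0.3887]  S=[0.6487]  K=[0.5992]  nu=[-1.1986]  x^+=[-2.9696]  P^+=[0.1558]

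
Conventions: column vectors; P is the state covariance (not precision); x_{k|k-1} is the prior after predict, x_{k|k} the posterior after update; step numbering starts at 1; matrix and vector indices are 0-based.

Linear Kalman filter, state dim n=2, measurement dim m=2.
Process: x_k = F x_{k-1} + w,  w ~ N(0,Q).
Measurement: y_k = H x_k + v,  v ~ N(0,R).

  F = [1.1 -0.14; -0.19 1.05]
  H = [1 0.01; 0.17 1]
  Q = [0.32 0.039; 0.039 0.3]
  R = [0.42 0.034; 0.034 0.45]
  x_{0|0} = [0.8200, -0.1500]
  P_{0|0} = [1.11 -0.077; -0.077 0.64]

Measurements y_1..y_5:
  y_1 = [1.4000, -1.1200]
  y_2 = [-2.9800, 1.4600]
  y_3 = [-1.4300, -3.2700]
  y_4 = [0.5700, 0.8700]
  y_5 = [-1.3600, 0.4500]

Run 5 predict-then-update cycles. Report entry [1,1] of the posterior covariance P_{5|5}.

P_post[1,1] = 0.2590

step 1: x^-=[0.9230, -0.3133]  P^-=[1.6994 -0.3781; -0.3781 1.0764]  S=[2.1119 -0.0450; -0.0450 1.4470]  K=[0.8021 -0.0367; -0.1591 0.6945]  nu=[0.4801, -0.9636]  x^+=[1.3434, -1.0589]  P^+=[0.3361 -0.0464; -0.0464 0.3150]
step 2: x^-=[1.6260, -1.3671]  P^-=[0.7471 -0.1323; -0.1323 0.6779]  S=[1.1645 0.0352; 0.0352 1.1045]  K=[0.6412 -0.0253; -0.1259 0.5974]  nu=[-4.5923, 2.5507]  x^+=[-1.3830, 0.7348]  P^+=[0.2688 -0.0353; -0.0353 0.2706]
step 3: x^-=[-1.6242, 1.0343]  P^-=[0.6614 -0.0986; -0.0986 0.6221]  S=[1.0795 0.0539; 0.0539 1.0576]  K=[0.6127 -0.0181; -0.1144 0.5781]  nu=[0.1838, -4.0282]  x^+=[-1.4385, -1.3156]  P^+=[0.2570 -0.0310; -0.0310 0.2615]
step 4: x^-=[-1.3981, -1.1080]  P^-=[0.6457 -0.0898; -0.0898 0.6100]  S=[1.0639 0.0599; 0.0599 1.0481]  K=[0.6069 -0.0157; -0.1110 0.5738]  nu=[1.9792, 2.2157]  x^+=[-0.2316, -0.0564]  P^+=[0.2547 -0.0297; -0.0297 0.2595]
step 5: x^-=[-0.2469, -0.0152]  P^-=[0.6424 -0.0875; -0.0875 0.6071]  S=[1.0607 0.0617; 0.0617 1.0459]  K=[0.6057 -0.0149; -0.1100 0.5727]  nu=[-1.1130, 0.5072]  x^+=[-0.9285, 0.3977]  P^+=[0.2542 -0.0293; -0.0293 0.2590]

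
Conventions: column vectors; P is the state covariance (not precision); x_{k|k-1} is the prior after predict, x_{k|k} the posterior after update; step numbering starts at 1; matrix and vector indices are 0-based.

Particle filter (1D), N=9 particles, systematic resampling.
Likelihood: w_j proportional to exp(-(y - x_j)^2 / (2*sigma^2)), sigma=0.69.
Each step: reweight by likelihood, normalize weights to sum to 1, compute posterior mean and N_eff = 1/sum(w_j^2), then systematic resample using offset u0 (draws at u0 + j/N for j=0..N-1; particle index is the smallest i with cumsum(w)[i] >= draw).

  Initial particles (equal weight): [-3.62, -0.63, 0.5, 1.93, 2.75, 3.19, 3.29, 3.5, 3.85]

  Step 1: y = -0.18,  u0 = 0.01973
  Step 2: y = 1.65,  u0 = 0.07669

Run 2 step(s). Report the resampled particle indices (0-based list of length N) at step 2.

resampled_idx = [5, 5, 6, 6, 7, 7, 7, 8, 8]

step 1: w=[0.0000, 0.5641, 0.4293, 0.0065, 0.0001, 0.0000, 0.0000, 0.0000, 0.0000]  mean=-0.1279  Neff=1.9899  idx=[1, 1, 1, 1, 1, 2, 2, 2, 2]
step 2: w=[0.0042, 0.0042, 0.0042, 0.0042, 0.0042, 0.2448, 0.2448, 0.2448, 0.2448]  mean=0.4764  Neff=4.1710  idx=[5, 5, 6, 6, 7, 7, 7, 8, 8]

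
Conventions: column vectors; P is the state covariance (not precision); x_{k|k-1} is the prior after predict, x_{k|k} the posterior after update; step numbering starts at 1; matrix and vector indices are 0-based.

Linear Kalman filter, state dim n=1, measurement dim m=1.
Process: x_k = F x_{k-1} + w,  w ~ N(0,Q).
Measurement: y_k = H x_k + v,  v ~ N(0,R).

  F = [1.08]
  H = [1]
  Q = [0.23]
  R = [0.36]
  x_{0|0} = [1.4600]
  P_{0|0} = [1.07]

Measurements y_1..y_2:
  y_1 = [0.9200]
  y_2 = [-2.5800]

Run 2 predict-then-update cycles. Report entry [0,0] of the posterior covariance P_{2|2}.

P_post[0,0] = 0.2203

step 1: x^-=[1.5768]  P^-=[1.4780]  S=[1.8380]  K=[0.8041]  nu=[-0.6568]  x^+=[1.0486]  P^+=[0.2895]
step 2: x^-=[1.1325]  P^-=[0.5677]  S=[0.9277]  K=[0.6119]  nu=[-3.7125]  x^+=[-1.1393]  P^+=[0.2203]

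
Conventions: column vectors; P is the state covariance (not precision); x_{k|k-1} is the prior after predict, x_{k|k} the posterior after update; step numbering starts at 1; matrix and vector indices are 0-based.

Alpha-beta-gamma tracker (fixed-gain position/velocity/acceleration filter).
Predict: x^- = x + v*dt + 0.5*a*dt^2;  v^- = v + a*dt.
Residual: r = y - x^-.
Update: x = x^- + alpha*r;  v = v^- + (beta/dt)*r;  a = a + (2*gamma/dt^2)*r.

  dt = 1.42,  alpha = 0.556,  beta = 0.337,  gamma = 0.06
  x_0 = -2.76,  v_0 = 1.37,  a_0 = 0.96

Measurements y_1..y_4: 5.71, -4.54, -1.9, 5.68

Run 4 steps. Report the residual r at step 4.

resid = 2.6284

step 1: x_pred=0.1533  r=5.5567  x^+=3.2428  v^+=4.0519  a^+=1.2907
step 2: x_pred=10.2978  r=-14.8378  x^+=2.0480  v^+=2.3634  a^+=0.4077
step 3: x_pred=5.8150  r=-7.7150  x^+=1.5254  v^+=1.1113  a^+=-0.0515
step 4: x_pred=3.0516  r=2.6284  x^+=4.5130  v^+=1.6620  a^+=0.1050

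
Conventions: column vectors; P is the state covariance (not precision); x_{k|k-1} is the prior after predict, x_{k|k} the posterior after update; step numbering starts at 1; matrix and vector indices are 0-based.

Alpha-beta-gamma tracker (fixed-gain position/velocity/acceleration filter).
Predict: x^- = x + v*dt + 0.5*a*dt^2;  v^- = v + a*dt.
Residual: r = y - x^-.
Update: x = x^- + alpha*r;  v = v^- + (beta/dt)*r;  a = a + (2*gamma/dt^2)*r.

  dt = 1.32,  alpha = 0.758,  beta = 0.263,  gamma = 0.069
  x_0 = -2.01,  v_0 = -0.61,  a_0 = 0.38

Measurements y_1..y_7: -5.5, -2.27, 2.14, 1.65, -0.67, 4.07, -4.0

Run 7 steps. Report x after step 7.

x_post = -1.4032

step 1: x_pred=-2.4841  r=-3.0159  x^+=-4.7702  v^+=-0.7093  a^+=0.1411
step 2: x_pred=-5.5835  r=3.3135  x^+=-3.0719  v^+=0.1372  a^+=0.4036
step 3: x_pred=-2.5392  r=4.6792  x^+=1.0076  v^+=1.6022  a^+=0.7742
step 4: x_pred=3.7970  r=-2.1470  x^+=2.1696  v^+=2.1963  a^+=0.6041
step 5: x_pred=5.5950  r=-6.2650  x^+=0.8461  v^+=1.7455  a^+=0.1079
step 6: x_pred=3.2442  r=0.8258  x^+=3.8702  v^+=2.0525  a^+=0.1733
step 7: x_pred=6.7305  r=-10.7305  x^+=-1.4032  v^+=0.1433  a^+=-0.6765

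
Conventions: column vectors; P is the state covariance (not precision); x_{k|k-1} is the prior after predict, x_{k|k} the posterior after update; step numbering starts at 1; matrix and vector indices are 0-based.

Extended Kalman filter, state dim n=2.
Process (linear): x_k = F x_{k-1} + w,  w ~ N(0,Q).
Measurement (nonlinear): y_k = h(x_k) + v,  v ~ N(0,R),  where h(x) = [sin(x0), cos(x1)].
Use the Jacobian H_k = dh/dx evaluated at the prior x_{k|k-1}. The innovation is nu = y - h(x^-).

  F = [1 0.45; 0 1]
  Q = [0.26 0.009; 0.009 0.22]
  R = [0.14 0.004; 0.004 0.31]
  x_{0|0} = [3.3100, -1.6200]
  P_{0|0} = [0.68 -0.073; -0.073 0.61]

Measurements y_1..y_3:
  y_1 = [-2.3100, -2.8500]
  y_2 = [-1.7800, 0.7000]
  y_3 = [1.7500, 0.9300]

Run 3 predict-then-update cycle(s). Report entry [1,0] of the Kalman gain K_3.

step 1: x^-=[2.5810, -1.6200]  P^-=[0.9978 0.2105; 0.2105 0.8300]  H_jac=[-0.8469 0.0000; 0.0000 0.9988]  S=[0.8557 -0.1741; -0.1741 1.1380]  K=[-0.9805 0.0348; -0.0621 0.7190]  nu=[-2.8417, -2.8008]  x^+=[5.2698, -3.4573]  P^+=[0.1619 0.0069; 0.0069 0.2229]
step 2: x^-=[3.7140, -3.4573]  P^-=[0.4732 0.1162; 0.1162 0.4429]  H_jac=[-0.8406 0.0000; 0.0000 -0.3105]  S=[0.4744 0.0343; 0.0343 0.3527]  K=[-0.8370 -0.0208; -0.1789 -0.3725]  nu=[-1.2383, 1.6506]  x^+=[4.7162, -3.8505]  P^+=[0.1395 0.0316; 0.0316 0.3742]
step 3: x^-=[2.9835, -3.8505]  P^-=[0.5037 0.2090; 0.2090 0.5942]  H_jac=[-0.9875 0.0000; 0.0000 -0.6510]  S=[0.6312 0.1383; 0.1383 0.5618]  K=[-0.7769 -0.0508; -0.1861 -0.6427]  nu=[1.5925, 1.6891]  x^+=[1.6604, -5.2324]  P^+=[0.1103 0.0290; 0.0290 0.3072]

K[1,0] = -0.1861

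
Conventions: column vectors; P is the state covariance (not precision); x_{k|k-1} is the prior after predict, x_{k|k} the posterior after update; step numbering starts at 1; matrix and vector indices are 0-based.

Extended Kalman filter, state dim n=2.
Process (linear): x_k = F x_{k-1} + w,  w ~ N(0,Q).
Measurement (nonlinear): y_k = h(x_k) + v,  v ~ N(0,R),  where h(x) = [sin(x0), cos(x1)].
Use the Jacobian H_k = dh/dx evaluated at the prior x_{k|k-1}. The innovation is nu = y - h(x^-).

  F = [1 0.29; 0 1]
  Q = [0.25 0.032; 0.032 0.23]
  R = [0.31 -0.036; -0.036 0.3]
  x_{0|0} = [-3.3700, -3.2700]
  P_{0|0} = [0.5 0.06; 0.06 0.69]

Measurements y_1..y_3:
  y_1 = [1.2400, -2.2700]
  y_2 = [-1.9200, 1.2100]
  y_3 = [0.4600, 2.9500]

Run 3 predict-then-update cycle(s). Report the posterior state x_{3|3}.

step 1: x^-=[-4.3183, -3.2700]  P^-=[0.8428 0.2921; 0.2921 0.9200]  H_jac=[-0.3840 0.0000; 0.0000 -0.1281]  S=[0.4343 -0.0216; -0.0216 0.3151]  K=[-0.7537 -0.1705; -0.2779 -0.3930]  nu=[0.3167, -1.2782]  x^+=[-4.3391, -2.8557]  P^+=[0.5925 0.1875; 0.1875 0.8425]
step 2: x^-=[-5.1672, -2.8557]  P^-=[1.0221 0.4638; 0.4638 1.0725]  H_jac=[0.4393 0.0000; 0.0000 0.2820]  S=[0.5073 0.0215; 0.0215 0.3853]  K=[0.8729 0.2909; 0.3693 0.7645]  nu=[-2.8183, 2.1694]  x^+=[-6.9963, -2.2380]  P^+=[0.5921 0.1980; 0.1980 0.7660]
step 3: x^-=[-7.6453, -2.2380]  P^-=[1.0214 0.4521; 0.4521 0.9960]  H_jac=[0.2072 0.0000; 0.0000 0.7855]  S=[0.3538 0.0376; 0.0376 0.9146]  K=[0.5592 0.3653; 0.1746 0.8483]  nu=[1.4383, 3.5688]  x^+=[-5.5372, 1.0405]  P^+=[0.7733 0.1139; 0.1139 0.3160]

x_post = [-5.5372, 1.0405]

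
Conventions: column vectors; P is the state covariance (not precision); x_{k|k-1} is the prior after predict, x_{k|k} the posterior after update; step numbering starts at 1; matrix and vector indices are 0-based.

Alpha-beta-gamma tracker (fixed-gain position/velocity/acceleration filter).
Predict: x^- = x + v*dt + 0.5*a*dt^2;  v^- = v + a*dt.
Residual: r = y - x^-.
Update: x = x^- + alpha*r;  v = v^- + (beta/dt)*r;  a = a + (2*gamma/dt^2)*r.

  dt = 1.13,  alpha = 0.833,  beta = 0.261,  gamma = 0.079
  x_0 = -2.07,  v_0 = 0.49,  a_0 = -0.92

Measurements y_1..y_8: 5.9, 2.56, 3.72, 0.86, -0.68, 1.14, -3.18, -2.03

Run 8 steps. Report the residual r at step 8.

resid = 3.7852

step 1: x_pred=-2.1037  r=8.0037  x^+=4.5634  v^+=1.2990  a^+=0.0704
step 2: x_pred=6.0762  r=-3.5162  x^+=3.1472  v^+=0.5664  a^+=-0.3647
step 3: x_pred=3.5544  r=0.1656  x^+=3.6923  v^+=0.1925  a^+=-0.3442
step 4: x_pred=3.6901  r=-2.8301  x^+=1.3326  v^+=-0.8502  a^+=-0.6944
step 5: x_pred=-0.0714  r=-0.6086  x^+=-0.5784  v^+=-1.7754  a^+=-0.7697
step 6: x_pred=-3.0760  r=4.2160  x^+=0.4359  v^+=-1.6714  a^+=-0.2480
step 7: x_pred=-1.6112  r=-1.5688  x^+=-2.9180  v^+=-2.3141  a^+=-0.4422
step 8: x_pred=-5.8152  r=3.7852  x^+=-2.6621  v^+=-1.9394  a^+=0.0262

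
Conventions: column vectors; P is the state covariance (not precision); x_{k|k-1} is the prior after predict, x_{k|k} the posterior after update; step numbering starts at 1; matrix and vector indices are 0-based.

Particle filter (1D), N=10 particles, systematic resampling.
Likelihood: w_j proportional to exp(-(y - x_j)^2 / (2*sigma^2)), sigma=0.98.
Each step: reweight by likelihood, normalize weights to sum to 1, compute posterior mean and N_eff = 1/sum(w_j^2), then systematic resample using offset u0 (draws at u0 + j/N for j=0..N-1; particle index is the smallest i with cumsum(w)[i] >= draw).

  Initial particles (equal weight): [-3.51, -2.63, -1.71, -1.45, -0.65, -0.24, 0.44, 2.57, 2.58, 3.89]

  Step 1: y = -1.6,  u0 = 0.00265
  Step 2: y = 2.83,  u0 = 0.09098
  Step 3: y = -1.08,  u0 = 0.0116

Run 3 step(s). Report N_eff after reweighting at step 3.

step 1: w=[0.0391, 0.1503, 0.2595, 0.2581, 0.1633, 0.0997, 0.0299, 0.0000, 0.0000, 0.0000]  mean=-1.4674  Neff=5.1127  idx=[0, 1, 2, 2, 2, 3, 3, 3, 4, 5]
step 2: w=[0.0000, 0.0000, 0.0023, 0.0023, 0.0023, 0.0076, 0.0076, 0.0076, 0.1922, 0.7781]  mean=-0.3566  Neff=1.5563  idx=[8, 8, 9, 9, 9, 9, 9, 9, 9, 9]
step 3: w=[0.1235, 0.1235, 0.0941, 0.0941, 0.0941, 0.0941, 0.0941, 0.0941, 0.0941, 0.0941]  mean=-0.3412  Neff=9.8644  idx=[0, 0, 1, 2, 3, 4, 5, 6, 7, 9]

N_eff = 9.8644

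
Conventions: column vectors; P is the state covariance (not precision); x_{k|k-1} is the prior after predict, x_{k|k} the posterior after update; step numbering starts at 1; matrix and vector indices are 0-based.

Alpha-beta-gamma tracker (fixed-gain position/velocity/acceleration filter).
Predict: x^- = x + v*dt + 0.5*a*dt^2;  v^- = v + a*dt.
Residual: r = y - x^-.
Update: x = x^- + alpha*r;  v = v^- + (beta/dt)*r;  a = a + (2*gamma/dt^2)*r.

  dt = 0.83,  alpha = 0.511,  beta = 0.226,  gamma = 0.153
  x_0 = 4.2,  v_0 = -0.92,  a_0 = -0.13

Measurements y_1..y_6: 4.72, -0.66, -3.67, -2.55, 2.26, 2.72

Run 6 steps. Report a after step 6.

step 1: x_pred=3.3916  r=1.3284  x^+=4.0704  v^+=-0.6662  a^+=0.4600
step 2: x_pred=3.6759  r=-4.3359  x^+=1.4603  v^+=-1.4650  a^+=-1.4659
step 3: x_pred=-0.2606  r=-3.4094  x^+=-2.0028  v^+=-3.6100  a^+=-2.9803
step 4: x_pred=-6.0257  r=3.4757  x^+=-4.2496  v^+=-5.1373  a^+=-1.4365
step 5: x_pred=-9.0084  r=11.2684  x^+=-3.2502  v^+=-3.2613  a^+=3.5688
step 6: x_pred=-4.7279  r=7.4479  x^+=-0.9220  v^+=1.7288  a^+=6.8770

a_post = 6.8770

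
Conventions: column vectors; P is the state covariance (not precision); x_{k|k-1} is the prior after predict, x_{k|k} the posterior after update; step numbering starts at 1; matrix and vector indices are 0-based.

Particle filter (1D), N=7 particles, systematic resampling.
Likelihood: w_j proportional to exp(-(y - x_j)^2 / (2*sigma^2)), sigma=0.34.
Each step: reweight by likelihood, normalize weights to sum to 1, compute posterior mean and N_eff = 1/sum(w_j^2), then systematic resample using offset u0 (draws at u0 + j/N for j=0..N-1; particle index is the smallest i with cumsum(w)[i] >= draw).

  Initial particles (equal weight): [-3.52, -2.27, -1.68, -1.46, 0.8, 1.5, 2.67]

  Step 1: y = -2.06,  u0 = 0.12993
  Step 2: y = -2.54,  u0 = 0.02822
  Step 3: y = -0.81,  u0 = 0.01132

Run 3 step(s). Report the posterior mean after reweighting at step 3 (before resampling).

post_mean = -2.2700

step 1: w=[0.0001, 0.5254, 0.3405, 0.1340, 0.0000, 0.0000, 0.0000]  mean=-1.9606  Neff=2.4392  idx=[1, 1, 1, 2, 2, 2, 3]
step 2: w=[0.3148, 0.3148, 0.3148, 0.0176, 0.0176, 0.0176, 0.0028]  mean=-2.2366  Neff=3.3531  idx=[0, 0, 0, 1, 1, 2, 2]
step 3: w=[0.1429, 0.1429, 0.1429, 0.1429, 0.1429, 0.1429, 0.1429]  mean=-2.2700  Neff=7.0000  idx=[0, 1, 2, 3, 4, 5, 6]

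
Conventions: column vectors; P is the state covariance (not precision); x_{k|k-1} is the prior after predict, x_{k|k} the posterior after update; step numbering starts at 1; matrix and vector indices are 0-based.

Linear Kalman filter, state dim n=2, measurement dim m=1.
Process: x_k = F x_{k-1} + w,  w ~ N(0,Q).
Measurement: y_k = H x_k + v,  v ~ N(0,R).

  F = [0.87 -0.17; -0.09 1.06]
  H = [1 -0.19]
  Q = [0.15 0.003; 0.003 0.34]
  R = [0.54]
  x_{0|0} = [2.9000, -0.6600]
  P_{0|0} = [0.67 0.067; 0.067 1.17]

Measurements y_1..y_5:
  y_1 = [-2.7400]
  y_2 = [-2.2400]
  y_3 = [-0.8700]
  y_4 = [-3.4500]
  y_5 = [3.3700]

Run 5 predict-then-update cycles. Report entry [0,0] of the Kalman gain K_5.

step 1: x^-=[2.6352, -0.9606]  P^-=[0.6711 -0.1975; -0.1975 1.6473]  S=[1.3456]  K=[0.5266; -0.3793]  nu=[-5.5577]  x^+=[-0.2916, 1.1477]  P^+=[0.2979 0.0713; 0.0713 1.4536]
step 2: x^-=[-0.4488, 1.2428]  P^-=[0.3964 -0.2154; -0.2154 1.9621]  S=[1.0891]  K=[0.4016; -0.5401]  nu=[-1.5550]  x^+=[-1.0733, 2.0826]  P^+=[0.2208 0.0208; 0.0208 1.6444]
step 3: x^-=[-1.2878, 2.3042]  P^-=[0.3585 -0.2911; -0.2911 2.1855]  S=[1.0880]  K=[0.3803; -0.6492]  nu=[0.8556]  x^+=[-0.9624, 1.7487]  P^+=[0.2011 -0.0225; -0.0225 1.7269]
step 4: x^-=[-1.1346, 1.9403]  P^-=[0.3588 -0.3450; -0.3450 2.2863]  S=[1.1124]  K=[0.3814; -0.7006]  nu=[-1.9468]  x^+=[-1.8772, 3.3043]  P^+=[0.1969 -0.0477; -0.0477 1.7402]
step 5: x^-=[-2.1948, 3.6715]  P^-=[0.3634 -0.3707; -0.3707 2.3060]  S=[1.1276]  K=[0.3848; -0.7174]  nu=[6.2624]  x^+=[0.2149, -0.8209]  P^+=[0.1965 -0.0595; -0.0595 1.7258]

K[0,0] = 0.3848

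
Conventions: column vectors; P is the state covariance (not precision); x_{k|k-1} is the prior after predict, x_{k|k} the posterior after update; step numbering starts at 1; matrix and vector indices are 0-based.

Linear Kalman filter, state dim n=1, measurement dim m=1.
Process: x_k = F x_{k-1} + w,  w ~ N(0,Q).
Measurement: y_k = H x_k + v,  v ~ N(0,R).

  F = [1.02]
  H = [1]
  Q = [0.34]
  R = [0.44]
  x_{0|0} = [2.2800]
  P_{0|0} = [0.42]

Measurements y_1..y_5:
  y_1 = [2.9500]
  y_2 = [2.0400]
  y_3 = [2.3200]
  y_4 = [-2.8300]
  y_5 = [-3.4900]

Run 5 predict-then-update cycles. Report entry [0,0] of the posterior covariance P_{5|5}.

P_post[0,0] = 0.2548

step 1: x^-=[2.3256]  P^-=[0.7770]  S=[1.2170]  K=[0.6384]  nu=[0.6244]  x^+=[2.7242]  P^+=[0.2809]
step 2: x^-=[2.7787]  P^-=[0.6323]  S=[1.0723]  K=[0.5897]  nu=[-0.7387]  x^+=[2.3431]  P^+=[0.2594]
step 3: x^-=[2.3900]  P^-=[0.6099]  S=[1.0499]  K=[0.5809]  nu=[-0.0700]  x^+=[2.3493]  P^+=[0.2556]
step 4: x^-=[2.3963]  P^-=[0.6059]  S=[1.0459]  K=[0.5793]  nu=[-5.2263]  x^+=[-0.6314]  P^+=[0.2549]
step 5: x^-=[-0.6440]  P^-=[0.6052]  S=[1.0452]  K=[0.5790]  nu=[-2.8460]  x^+=[-2.2919]  P^+=[0.2548]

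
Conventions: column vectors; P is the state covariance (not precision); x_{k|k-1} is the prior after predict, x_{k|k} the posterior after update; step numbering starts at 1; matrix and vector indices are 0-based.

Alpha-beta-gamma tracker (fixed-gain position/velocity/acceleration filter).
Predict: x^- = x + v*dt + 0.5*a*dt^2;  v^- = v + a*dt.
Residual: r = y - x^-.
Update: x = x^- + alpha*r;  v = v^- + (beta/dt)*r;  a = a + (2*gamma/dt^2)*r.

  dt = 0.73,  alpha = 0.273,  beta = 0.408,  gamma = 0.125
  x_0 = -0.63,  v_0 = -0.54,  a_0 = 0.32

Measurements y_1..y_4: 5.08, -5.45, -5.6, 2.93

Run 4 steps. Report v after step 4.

step 1: x_pred=-0.9389  r=6.0189  x^+=0.7042  v^+=3.0576  a^+=3.1437
step 2: x_pred=3.7739  r=-9.2239  x^+=1.2558  v^+=0.1972  a^+=-1.1836
step 3: x_pred=1.0844  r=-6.6844  x^+=-0.7405  v^+=-4.4027  a^+=-4.3194
step 4: x_pred=-5.1053  r=8.0353  x^+=-2.9117  v^+=-3.0649  a^+=-0.5498

v_post = -3.0649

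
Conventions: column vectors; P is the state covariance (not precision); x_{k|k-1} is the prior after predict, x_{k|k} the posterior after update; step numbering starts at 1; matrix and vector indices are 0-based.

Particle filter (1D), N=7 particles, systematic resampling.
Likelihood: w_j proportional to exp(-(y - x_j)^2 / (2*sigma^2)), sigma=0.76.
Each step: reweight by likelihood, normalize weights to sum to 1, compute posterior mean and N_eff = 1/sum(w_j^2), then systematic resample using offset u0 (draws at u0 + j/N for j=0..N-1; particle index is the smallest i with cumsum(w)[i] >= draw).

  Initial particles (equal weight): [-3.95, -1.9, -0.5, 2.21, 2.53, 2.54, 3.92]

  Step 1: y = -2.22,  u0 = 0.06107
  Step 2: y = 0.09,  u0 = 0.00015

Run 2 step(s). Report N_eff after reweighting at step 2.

step 1: w=[0.0702, 0.8574, 0.0724, 0.0000, 0.0000, 0.0000, 0.0000]  mean=-1.9427  Neff=1.3417  idx=[0, 1, 1, 1, 1, 1, 1]
step 2: w=[0.0000, 0.1667, 0.1667, 0.1667, 0.1667, 0.1667, 0.1667]  mean=-1.9000  Neff=6.0000  idx=[1, 1, 2, 3, 4, 5, 6]

N_eff = 6.0000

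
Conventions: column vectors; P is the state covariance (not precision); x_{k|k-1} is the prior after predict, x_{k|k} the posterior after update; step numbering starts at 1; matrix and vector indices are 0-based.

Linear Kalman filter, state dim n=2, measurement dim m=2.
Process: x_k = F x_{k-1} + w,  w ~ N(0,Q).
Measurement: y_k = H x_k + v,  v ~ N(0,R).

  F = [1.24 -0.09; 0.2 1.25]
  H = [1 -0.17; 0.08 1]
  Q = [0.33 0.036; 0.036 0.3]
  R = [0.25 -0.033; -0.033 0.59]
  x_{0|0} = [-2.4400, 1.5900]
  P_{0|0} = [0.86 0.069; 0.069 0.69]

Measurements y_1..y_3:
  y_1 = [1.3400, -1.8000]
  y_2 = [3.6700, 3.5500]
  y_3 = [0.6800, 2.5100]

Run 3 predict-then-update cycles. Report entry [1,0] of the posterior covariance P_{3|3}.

P_post[1,0] = 0.0301

step 1: x^-=[-3.1687, 1.4995]  P^-=[1.6425 0.2774; 0.2774 1.4470]  S=[1.8400 0.1260; 0.1260 2.0919]  K=[0.8572 0.1438; -0.0312 0.7042]  nu=[4.7636, -3.0460]  x^+=[0.4767, -0.7940]  P^+=[0.2162 0.0392; 0.0392 0.4134]
step 2: x^-=[0.6625, -0.8972]  P^-=[0.6571 0.1032; 0.1032 0.9742]  S=[0.9001 -0.0442; -0.0442 1.5849]  K=[0.7163 0.1183; -0.0389 0.6188]  nu=[2.8549, 4.3942]  x^+=[3.2273, 1.7108]  P^+=[0.1806 0.0317; 0.0317 0.3638]
step 3: x^-=[3.8478, 2.7840]  P^-=[0.6035 0.0884; 0.0884 0.8916]  S=[0.8492 -0.0491; -0.0491 1.4996]  K=[0.6996 0.1140; -0.0398 0.5980]  nu=[-2.6946, -0.5818]  x^+=[1.8965, 2.5433]  P^+=[0.1762 0.0301; 0.0301 0.3517]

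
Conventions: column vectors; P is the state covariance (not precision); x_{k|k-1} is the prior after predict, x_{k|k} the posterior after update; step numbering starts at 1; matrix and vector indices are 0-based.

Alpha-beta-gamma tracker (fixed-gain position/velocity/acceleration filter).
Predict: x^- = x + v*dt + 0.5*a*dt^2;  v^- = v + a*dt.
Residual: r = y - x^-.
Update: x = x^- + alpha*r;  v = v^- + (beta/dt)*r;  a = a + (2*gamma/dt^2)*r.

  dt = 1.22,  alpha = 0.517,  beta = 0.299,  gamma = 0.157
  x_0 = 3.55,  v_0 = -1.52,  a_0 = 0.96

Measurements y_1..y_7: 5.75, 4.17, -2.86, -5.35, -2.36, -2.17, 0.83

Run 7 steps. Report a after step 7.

step 1: x_pred=2.4100  r=3.3400  x^+=4.1368  v^+=0.4698  a^+=1.6646
step 2: x_pred=5.9487  r=-1.7787  x^+=5.0291  v^+=2.0647  a^+=1.2894
step 3: x_pred=8.5076  r=-11.3676  x^+=2.6305  v^+=0.8517  a^+=-1.1088
step 4: x_pred=2.8445  r=-8.1945  x^+=-1.3921  v^+=-2.5093  a^+=-2.8375
step 5: x_pred=-6.5651  r=4.2051  x^+=-4.3911  v^+=-4.9405  a^+=-1.9504
step 6: x_pred=-11.8700  r=9.7000  x^+=-6.8551  v^+=-4.9427  a^+=0.0960
step 7: x_pred=-12.8138  r=13.6438  x^+=-5.7599  v^+=-1.4818  a^+=2.9743

a_post = 2.9743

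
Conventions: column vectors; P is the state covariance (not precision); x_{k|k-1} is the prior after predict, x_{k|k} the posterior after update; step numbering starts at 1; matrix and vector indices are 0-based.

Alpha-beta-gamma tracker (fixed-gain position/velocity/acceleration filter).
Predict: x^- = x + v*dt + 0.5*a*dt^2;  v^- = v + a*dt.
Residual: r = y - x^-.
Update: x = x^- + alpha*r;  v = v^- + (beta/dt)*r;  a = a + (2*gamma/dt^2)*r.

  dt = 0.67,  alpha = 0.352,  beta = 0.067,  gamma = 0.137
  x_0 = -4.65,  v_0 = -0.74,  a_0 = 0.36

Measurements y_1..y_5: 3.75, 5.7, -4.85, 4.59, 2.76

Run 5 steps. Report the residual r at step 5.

resid = -12.4290

step 1: x_pred=-5.0650  r=8.8150  x^+=-1.9621  v^+=0.3827  a^+=5.7405
step 2: x_pred=-0.4173  r=6.1173  x^+=1.7360  v^+=4.8406  a^+=9.4744
step 3: x_pred=7.1057  r=-11.9557  x^+=2.8973  v^+=9.9928  a^+=2.1768
step 4: x_pred=10.0811  r=-5.4911  x^+=8.1482  v^+=10.9022  a^+=-1.1748
step 5: x_pred=15.1890  r=-12.4290  x^+=10.8140  v^+=8.8721  a^+=-8.7612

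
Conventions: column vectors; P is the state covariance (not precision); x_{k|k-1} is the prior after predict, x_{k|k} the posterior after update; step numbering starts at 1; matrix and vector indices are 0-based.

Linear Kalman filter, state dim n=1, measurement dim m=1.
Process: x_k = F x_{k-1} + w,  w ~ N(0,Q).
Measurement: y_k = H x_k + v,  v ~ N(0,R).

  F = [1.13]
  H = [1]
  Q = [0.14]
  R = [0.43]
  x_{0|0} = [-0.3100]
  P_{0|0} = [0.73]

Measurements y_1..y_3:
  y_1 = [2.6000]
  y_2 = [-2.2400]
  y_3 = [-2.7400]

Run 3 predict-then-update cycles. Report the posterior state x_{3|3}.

x_post = [-1.5871]

step 1: x^-=[-0.3503]  P^-=[1.0721]  S=[1.5021]  K=[0.7137]  nu=[2.9503]  x^+=[1.7555]  P^+=[0.3069]
step 2: x^-=[1.9837]  P^-=[0.5319]  S=[0.9619]  K=[0.5530]  nu=[-4.2237]  x^+=[-0.3519]  P^+=[0.2378]
step 3: x^-=[-0.3976]  P^-=[0.4436]  S=[0.8736]  K=[0.5078]  nu=[-2.3424]  x^+=[-1.5871]  P^+=[0.2184]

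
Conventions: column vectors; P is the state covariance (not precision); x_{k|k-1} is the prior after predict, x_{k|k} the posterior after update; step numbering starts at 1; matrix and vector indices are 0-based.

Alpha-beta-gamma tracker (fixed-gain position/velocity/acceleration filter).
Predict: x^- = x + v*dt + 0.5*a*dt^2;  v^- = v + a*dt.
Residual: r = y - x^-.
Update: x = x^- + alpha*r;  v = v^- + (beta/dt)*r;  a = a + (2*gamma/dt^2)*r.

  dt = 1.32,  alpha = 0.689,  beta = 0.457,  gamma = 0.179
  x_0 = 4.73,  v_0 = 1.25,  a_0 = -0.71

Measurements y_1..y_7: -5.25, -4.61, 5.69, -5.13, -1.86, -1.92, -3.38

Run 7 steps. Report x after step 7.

x_post = -1.2767

step 1: x_pred=5.7614  r=-11.0114  x^+=-1.8254  v^+=-3.4995  a^+=-2.9725
step 2: x_pred=-9.0344  r=4.4244  x^+=-5.9860  v^+=-5.8914  a^+=-2.0634
step 3: x_pred=-15.5602  r=21.2502  x^+=-0.9188  v^+=-1.2580  a^+=2.3027
step 4: x_pred=-0.5732  r=-4.5568  x^+=-3.7128  v^+=0.2040  a^+=1.3665
step 5: x_pred=-2.2530  r=0.3930  x^+=-1.9822  v^+=2.1439  a^+=1.4472
step 6: x_pred=2.1085  r=-4.0285  x^+=-0.6671  v^+=2.6595  a^+=0.6195
step 7: x_pred=3.3831  r=-6.7631  x^+=-1.2767  v^+=1.1358  a^+=-0.7701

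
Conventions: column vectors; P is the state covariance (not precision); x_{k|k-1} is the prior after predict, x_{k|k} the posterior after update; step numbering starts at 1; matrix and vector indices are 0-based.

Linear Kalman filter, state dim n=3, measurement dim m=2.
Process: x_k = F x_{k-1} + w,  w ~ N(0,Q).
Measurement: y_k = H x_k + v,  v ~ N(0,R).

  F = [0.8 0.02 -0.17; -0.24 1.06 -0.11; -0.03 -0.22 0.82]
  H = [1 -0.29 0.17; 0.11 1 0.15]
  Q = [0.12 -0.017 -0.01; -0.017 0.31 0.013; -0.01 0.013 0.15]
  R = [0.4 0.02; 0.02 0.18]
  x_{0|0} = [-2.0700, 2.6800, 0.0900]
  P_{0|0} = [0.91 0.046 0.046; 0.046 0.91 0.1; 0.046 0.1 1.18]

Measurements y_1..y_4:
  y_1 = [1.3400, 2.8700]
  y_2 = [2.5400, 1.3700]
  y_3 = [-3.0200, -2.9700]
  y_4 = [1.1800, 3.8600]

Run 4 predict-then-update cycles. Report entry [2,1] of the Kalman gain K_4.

K[2,1] = -0.1398

step 1: x^-=[-1.6177, 3.3277, -0.4537]  P^-=[0.7251 -0.1320 -0.1727; -0.1320 1.3549 -0.2177; -0.1727 -0.2177 0.9506]  S=[1.3059 -0.4534; -0.4534 1.4650]  K=[0.6090 0.1351; -0.1349 0.8509; 0.0197 -0.0581]  nu=[3.9999, -0.2117]  x^+=[0.7898, 2.6080, -0.3627]  P^+=[0.2886 0.0335 -0.1917; 0.0335 0.1664 -0.1306; -0.1917 -0.1306 0.9441]
step 2: x^-=[0.7457, 2.6148, -0.8949]  P^-=[0.3862 0.0099 -0.2889; 0.0099 0.5283 -0.1878; -0.2889 -0.1878 0.8501]  S=[0.7697 -0.1320; -0.1320 0.6684]  K=[0.4518 0.1027; -0.1026 0.7296; -0.1454 -0.1664]  nu=[2.7048, -1.1926]  x^+=[1.8451, 1.4673, -1.0896]  P^+=[0.2343 0.0376 -0.2388; 0.0376 0.1446 -0.1298; -0.2388 -0.1298 0.8217]
step 3: x^-=[1.6907, 1.2323, -1.2716]  P^-=[0.3608 0.0231 -0.3023; 0.0231 0.4945 -0.1622; -0.3023 -0.1622 0.7688]  S=[0.7244 -0.1133; -0.1133 0.6426]  K=[0.4341 0.1036; -0.0916 0.7194; -0.1969 -0.1593]  nu=[-4.1371, -4.1975]  x^+=[-0.5401, -1.4085, 0.2118]  P^+=[0.2276 0.0383 -0.2399; 0.0383 0.1408 -0.1160; -0.2399 -0.1160 0.7315]
step 4: x^-=[-0.4962, -1.3866, 0.4997]  P^-=[0.3541 0.0207 -0.2897; 0.0207 0.4851 -0.1406; -0.2897 -0.1406 0.7030]  S=[0.7186 -0.1104; -0.1104 0.6380]  K=[0.4313 0.1001; -0.0903 0.7152; -0.2016 -0.1398]  nu=[1.1892, 5.2263]  x^+=[0.5395, 2.2438, -0.4706]  P^+=[0.2236 0.0361 -0.2272; 0.0361 0.1386 -0.1043; -0.2272 -0.1043 0.6676]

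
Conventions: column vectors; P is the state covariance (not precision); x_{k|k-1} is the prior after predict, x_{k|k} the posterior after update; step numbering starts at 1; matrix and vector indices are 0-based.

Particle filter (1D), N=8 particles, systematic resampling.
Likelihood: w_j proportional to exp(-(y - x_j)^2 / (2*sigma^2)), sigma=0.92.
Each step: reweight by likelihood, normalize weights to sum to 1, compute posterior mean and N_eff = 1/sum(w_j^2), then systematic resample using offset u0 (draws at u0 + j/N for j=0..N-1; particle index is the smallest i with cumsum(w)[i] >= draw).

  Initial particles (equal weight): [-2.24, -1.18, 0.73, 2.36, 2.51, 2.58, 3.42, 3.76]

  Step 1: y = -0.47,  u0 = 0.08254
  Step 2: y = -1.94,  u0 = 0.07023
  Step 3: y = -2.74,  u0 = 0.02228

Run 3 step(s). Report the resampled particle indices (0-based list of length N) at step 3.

step 1: w=[0.1168, 0.5520, 0.3176, 0.0066, 0.0039, 0.0031, 0.0001, 0.0000]  mean=-0.6476  Neff=2.3852  idx=[0, 1, 1, 1, 1, 2, 2, 2]
step 2: w=[0.2472, 0.1853, 0.1853, 0.1853, 0.1853, 0.0039, 0.0039, 0.0039]  mean=-1.4199  Neff=5.0379  idx=[0, 0, 1, 2, 2, 3, 4, 4]
step 3: w=[0.2738, 0.2738, 0.0754, 0.0754, 0.0754, 0.0754, 0.0754, 0.0754]  mean=-1.7605  Neff=5.4325  idx=[0, 0, 0, 1, 1, 3, 4, 6]

resampled_idx = [0, 0, 0, 1, 1, 3, 4, 6]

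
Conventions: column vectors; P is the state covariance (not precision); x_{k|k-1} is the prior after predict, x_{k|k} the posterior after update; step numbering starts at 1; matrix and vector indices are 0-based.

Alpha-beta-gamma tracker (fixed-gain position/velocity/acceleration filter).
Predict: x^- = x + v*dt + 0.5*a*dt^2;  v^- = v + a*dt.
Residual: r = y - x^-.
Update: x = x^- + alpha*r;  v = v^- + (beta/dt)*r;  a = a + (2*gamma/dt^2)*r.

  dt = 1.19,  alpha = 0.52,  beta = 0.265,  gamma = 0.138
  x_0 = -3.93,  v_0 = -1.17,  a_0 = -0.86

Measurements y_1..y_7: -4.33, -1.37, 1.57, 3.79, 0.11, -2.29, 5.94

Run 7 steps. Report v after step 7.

v_post = 0.6277

step 1: x_pred=-5.9312  r=1.6012  x^+=-5.0986  v^+=-1.8368  a^+=-0.5479
step 2: x_pred=-7.6724  r=6.3024  x^+=-4.3951  v^+=-1.0854  a^+=0.6804
step 3: x_pred=-5.2050  r=6.7750  x^+=-1.6820  v^+=1.2330  a^+=2.0009
step 4: x_pred=1.2020  r=2.5880  x^+=2.5478  v^+=4.1904  a^+=2.5053
step 5: x_pred=9.3082  r=-9.1982  x^+=4.5251  v^+=5.1233  a^+=0.7125
step 6: x_pred=11.1264  r=-13.4164  x^+=4.1499  v^+=2.9835  a^+=-1.9023
step 7: x_pred=6.3533  r=-0.4133  x^+=6.1384  v^+=0.6277  a^+=-1.9829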